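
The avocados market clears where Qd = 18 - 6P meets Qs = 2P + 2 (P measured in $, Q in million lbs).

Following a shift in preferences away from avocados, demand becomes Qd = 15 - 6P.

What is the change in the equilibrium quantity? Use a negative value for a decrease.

Initially, 18 - 6P = 2P + 2, so 16 = 8P and P = 2, Q = 6.
After the shift, demand is Qd = 15 - 6P and supply is Qs = 2P + 2.
Setting them equal: 15 - 6P = 2P + 2 → 13 = 8P, so P = 1.625 and Q = 5.25.
ΔQ = 5.25 − 6 = -0.75.

-0.75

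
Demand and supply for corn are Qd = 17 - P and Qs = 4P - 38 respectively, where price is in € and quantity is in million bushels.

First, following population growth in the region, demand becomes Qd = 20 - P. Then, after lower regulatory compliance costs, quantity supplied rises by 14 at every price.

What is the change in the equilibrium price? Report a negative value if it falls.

-2.2

Before the shock: 17 - P = 4P - 38 ⇒ 55 = 5P ⇒ P = 11, Q = 6.
The new curves are Qd = 20 - P (demand) and Qs = 4P - 24 (supply).
New equilibrium: 20 - P = 4P - 24 ⇒ 44 = 5P ⇒ P = 8.8, Q = 11.2.
ΔP = 8.8 − 11 = -2.2.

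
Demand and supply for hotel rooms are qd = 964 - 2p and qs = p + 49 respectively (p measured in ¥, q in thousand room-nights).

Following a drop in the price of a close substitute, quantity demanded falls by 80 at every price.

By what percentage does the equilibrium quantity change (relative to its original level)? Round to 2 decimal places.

-7.53

Solve the original market: 964 - 2p = p + 49, hence p = 305 and q = 354.
The new curves are qd = 884 - 2p (demand) and qs = p + 49 (supply).
Clearing the new market: 884 - 2p = p + 49, so p = 835/3 ≈ 278.3333 and q = 982/3 ≈ 327.3333.
%Δq = (327.3333 − 354) / 354 × 100 = -7.53%.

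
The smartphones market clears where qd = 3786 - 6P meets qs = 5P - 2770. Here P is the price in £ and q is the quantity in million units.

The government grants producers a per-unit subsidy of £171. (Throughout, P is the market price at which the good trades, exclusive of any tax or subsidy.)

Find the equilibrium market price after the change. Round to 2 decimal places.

518.27

Initially, 3786 - 6P = 5P - 2770, so 6556 = 11P and P = 596, q = 210.
Since sellers receive the price plus the subsidy, the effective supply curve becomes qs = 5P - 1915.
Equate the new curves: 3786 - 6P = 5P - 1915, giving 5701 = 11P, P = 5701/11 ≈ 518.2727, q = 7440/11 ≈ 676.3636.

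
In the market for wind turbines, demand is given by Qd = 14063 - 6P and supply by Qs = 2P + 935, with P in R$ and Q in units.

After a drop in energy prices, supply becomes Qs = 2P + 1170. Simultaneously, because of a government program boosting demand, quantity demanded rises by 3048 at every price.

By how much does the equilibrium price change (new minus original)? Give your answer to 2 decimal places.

+351.63

Before the shock: 14063 - 6P = 2P + 935 ⇒ 13128 = 8P ⇒ P = 1641, Q = 4217.
After the shift, demand is Qd = 17111 - 6P and supply is Qs = 2P + 1170.
Setting them equal: 17111 - 6P = 2P + 1170 → 15941 = 8P, so P = 1992.625 and Q = 5155.25.
ΔP = 1992.625 − 1641 = +351.63.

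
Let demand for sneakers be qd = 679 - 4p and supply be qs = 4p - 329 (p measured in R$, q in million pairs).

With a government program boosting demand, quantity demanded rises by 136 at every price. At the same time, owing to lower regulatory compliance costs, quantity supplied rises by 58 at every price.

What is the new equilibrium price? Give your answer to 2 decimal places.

135.75

Before the shock: 679 - 4p = 4p - 329 ⇒ 1008 = 8p ⇒ p = 126, q = 175.
After the shift, demand is qd = 815 - 4p and supply is qs = 4p - 271.
Equate the new curves: 815 - 4p = 4p - 271, giving 1086 = 8p, p = 135.75, q = 272.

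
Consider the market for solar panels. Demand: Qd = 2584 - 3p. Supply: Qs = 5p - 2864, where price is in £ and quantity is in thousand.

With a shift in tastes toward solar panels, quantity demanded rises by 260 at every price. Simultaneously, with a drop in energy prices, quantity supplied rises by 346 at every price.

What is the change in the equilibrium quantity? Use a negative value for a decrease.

Solve the original market: 2584 - 3p = 5p - 2864, hence p = 681 and Q = 541.
After the shift, demand is Qd = 2844 - 3p and supply is Qs = 5p - 2518.
Setting them equal: 2844 - 3p = 5p - 2518 → 5362 = 8p, so p = 670.25 and Q = 833.25.
ΔQ = 833.25 − 541 = +292.25.

+292.25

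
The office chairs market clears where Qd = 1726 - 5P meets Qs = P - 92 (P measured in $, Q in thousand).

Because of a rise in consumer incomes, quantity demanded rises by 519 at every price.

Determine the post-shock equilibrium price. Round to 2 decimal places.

389.50

Initially, 1726 - 5P = P - 92, so 1818 = 6P and P = 303, Q = 211.
After the shift, demand is Qd = 2245 - 5P and supply is Qs = P - 92.
Clearing the new market: 2245 - 5P = P - 92, so P = 389.5 and Q = 297.5.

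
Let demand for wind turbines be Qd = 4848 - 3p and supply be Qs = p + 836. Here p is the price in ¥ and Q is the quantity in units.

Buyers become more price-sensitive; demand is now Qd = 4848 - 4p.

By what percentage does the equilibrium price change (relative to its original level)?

-20

Initially, 4848 - 3p = p + 836, so 4012 = 4p and p = 1003, Q = 1839.
After the shift, demand is Qd = 4848 - 4p and supply is Qs = p + 836.
Setting them equal: 4848 - 4p = p + 836 → 4012 = 5p, so p = 802.4 and Q = 1638.4.
%Δp = (802.4 − 1003) / 1003 × 100 = -20%.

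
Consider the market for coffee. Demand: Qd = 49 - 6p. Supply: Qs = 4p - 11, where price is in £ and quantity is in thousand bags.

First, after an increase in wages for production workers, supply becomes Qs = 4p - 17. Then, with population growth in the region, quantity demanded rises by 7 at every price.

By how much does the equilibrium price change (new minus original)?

+1.3

Initially, 49 - 6p = 4p - 11, so 60 = 10p and p = 6, Q = 13.
The new curves are Qd = 56 - 6p (demand) and Qs = 4p - 17 (supply).
Equate the new curves: 56 - 6p = 4p - 17, giving 73 = 10p, p = 7.3, Q = 12.2.
Δp = 7.3 − 6 = +1.3.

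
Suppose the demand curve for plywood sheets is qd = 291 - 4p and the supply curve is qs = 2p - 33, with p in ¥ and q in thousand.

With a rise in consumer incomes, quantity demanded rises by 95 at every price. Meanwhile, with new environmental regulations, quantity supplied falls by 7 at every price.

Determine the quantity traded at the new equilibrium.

102

Original equilibrium: 291 - 4p = 2p - 33 gives 324 = 6p, so p = 54 and q = 75.
With the change applied: demand qd = 386 - 4p, supply qs = 2p - 40.
Equate the new curves: 386 - 4p = 2p - 40, giving 426 = 6p, p = 71, q = 102.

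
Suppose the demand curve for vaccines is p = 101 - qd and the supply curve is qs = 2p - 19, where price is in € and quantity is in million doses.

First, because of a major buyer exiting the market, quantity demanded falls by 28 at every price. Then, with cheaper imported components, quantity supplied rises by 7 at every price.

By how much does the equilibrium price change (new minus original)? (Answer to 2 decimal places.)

Original equilibrium: 101 - p = 2p - 19 gives 120 = 3p, so p = 40 and q = 61.
The shock moves the curves to qd = 73 - p and qs = 2p - 12.
Clearing the new market: 73 - p = 2p - 12, so p = 85/3 ≈ 28.3333 and q = 134/3 ≈ 44.6667.
Δp = 28.3333 − 40 = -11.67.

-11.67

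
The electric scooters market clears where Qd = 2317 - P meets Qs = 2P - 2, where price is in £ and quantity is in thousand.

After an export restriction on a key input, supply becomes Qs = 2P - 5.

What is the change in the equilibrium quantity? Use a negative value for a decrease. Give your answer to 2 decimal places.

Initially, 2317 - P = 2P - 2, so 2319 = 3P and P = 773, Q = 1544.
The shock moves the curves to Qd = 2317 - P and Qs = 2P - 5.
New equilibrium: 2317 - P = 2P - 5 ⇒ 2322 = 3P ⇒ P = 774, Q = 1543.
ΔQ = 1543 − 1544 = -1.00.

-1.00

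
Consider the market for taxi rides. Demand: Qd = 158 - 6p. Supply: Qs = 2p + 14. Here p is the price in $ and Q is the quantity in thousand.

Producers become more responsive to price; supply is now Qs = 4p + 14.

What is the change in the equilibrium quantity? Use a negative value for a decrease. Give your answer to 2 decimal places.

Before the shock: 158 - 6p = 2p + 14 ⇒ 144 = 8p ⇒ p = 18, Q = 50.
With the change applied: demand Qd = 158 - 6p, supply Qs = 4p + 14.
New equilibrium: 158 - 6p = 4p + 14 ⇒ 144 = 10p ⇒ p = 14.4, Q = 71.6.
ΔQ = 71.6 − 50 = +21.60.

+21.60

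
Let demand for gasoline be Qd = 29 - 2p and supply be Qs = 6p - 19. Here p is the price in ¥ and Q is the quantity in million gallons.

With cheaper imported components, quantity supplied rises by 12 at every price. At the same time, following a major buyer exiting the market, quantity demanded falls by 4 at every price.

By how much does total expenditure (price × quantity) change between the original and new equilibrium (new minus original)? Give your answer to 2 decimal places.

-34.00

Original equilibrium: 29 - 2p = 6p - 19 gives 48 = 8p, so p = 6 and Q = 17.
The new curves are Qd = 25 - 2p (demand) and Qs = 6p - 7 (supply).
Clearing the new market: 25 - 2p = 6p - 7, so p = 4 and Q = 17.
Expenditure moves from 6×17 = 102 to 4×17 = 68; change = -34.00.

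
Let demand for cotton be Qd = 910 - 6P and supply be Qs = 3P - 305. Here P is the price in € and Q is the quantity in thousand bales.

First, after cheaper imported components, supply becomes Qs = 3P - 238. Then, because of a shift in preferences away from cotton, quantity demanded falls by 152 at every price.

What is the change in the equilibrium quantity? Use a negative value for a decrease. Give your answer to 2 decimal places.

Initially, 910 - 6P = 3P - 305, so 1215 = 9P and P = 135, Q = 100.
After the shift, demand is Qd = 758 - 6P and supply is Qs = 3P - 238.
Equate the new curves: 758 - 6P = 3P - 238, giving 996 = 9P, P = 332/3 ≈ 110.6667, Q = 94.
ΔQ = 94 − 100 = -6.00.

-6.00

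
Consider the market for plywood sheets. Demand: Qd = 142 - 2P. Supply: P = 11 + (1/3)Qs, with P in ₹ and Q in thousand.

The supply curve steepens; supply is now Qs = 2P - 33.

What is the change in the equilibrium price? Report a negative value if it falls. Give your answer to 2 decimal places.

+8.75

Before the shock: 142 - 2P = 3P - 33 ⇒ 175 = 5P ⇒ P = 35, Q = 72.
The shock moves the curves to Qd = 142 - 2P and Qs = 2P - 33.
Setting them equal: 142 - 2P = 2P - 33 → 175 = 4P, so P = 43.75 and Q = 54.5.
ΔP = 43.75 − 35 = +8.75.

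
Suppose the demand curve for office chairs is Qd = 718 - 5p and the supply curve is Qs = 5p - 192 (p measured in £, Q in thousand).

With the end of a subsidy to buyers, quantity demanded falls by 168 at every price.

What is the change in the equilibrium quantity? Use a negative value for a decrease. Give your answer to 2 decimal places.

Before the shock: 718 - 5p = 5p - 192 ⇒ 910 = 10p ⇒ p = 91, Q = 263.
The shock moves the curves to Qd = 550 - 5p and Qs = 5p - 192.
Equate the new curves: 550 - 5p = 5p - 192, giving 742 = 10p, p = 74.2, Q = 179.
ΔQ = 179 − 263 = -84.00.

-84.00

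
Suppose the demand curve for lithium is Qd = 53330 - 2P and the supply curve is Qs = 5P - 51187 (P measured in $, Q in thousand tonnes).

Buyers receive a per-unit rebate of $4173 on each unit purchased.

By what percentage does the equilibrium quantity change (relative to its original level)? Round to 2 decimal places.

Original equilibrium: 53330 - 2P = 5P - 51187 gives 104517 = 7P, so P = 14931 and Q = 23468.
Since buyers' out-of-pocket price is the market price minus the rebate, the effective demand curve becomes Qd = 61676 - 2P.
New equilibrium: 61676 - 2P = 5P - 51187 ⇒ 112863 = 7P ⇒ P = 112863/7 ≈ 16123.2857, Q = 206006/7 ≈ 29429.4286.
%ΔQ = (29429.4286 − 23468) / 23468 × 100 = +25.40%.

+25.40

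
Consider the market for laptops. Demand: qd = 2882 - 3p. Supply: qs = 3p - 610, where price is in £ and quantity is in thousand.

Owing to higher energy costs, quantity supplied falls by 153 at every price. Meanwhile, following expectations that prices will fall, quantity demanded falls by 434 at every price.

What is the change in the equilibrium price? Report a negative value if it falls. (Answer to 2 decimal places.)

Before the shock: 2882 - 3p = 3p - 610 ⇒ 3492 = 6p ⇒ p = 582, q = 1136.
The shock moves the curves to qd = 2448 - 3p and qs = 3p - 763.
Setting them equal: 2448 - 3p = 3p - 763 → 3211 = 6p, so p = 3211/6 ≈ 535.1667 and q = 842.5.
Δp = 535.1667 − 582 = -46.83.

-46.83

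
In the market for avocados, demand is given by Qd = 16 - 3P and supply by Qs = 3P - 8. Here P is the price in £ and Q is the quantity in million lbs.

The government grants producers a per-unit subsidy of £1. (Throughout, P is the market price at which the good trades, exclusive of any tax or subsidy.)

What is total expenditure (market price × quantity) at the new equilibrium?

19.25

Solve the original market: 16 - 3P = 3P - 8, hence P = 4 and Q = 4.
Since sellers receive the price plus the subsidy, the effective supply curve becomes Qs = 3P - 5.
Clearing the new market: 16 - 3P = 3P - 5, so P = 3.5 and Q = 5.5.
New expenditure = 3.5 × 5.5 = 19.25.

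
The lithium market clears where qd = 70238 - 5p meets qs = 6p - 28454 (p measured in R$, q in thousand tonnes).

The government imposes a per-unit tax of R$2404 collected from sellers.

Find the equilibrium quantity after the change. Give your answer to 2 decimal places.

18821.64

Before the shock: 70238 - 5p = 6p - 28454 ⇒ 98692 = 11p ⇒ p = 8972, q = 25378.
Since sellers keep the price net of the tax, the effective supply curve becomes qs = 6p - 42878.
Clearing the new market: 70238 - 5p = 6p - 42878, so p = 113116/11 ≈ 10283.2727 and q = 207038/11 ≈ 18821.6364.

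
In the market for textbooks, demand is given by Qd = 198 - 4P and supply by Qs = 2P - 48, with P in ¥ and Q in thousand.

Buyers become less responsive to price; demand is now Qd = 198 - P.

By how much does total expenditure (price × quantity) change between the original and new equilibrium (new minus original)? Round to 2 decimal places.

Before the shock: 198 - 4P = 2P - 48 ⇒ 246 = 6P ⇒ P = 41, Q = 34.
The shock moves the curves to Qd = 198 - P and Qs = 2P - 48.
Clearing the new market: 198 - P = 2P - 48, so P = 82 and Q = 116.
Expenditure moves from 41×34 = 1394 to 82×116 = 9512; change = +8118.00.

+8118.00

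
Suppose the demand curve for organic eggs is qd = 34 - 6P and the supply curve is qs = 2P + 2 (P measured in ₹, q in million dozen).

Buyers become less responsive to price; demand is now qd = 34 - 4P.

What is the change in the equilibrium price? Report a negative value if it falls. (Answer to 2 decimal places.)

+1.33

Original equilibrium: 34 - 6P = 2P + 2 gives 32 = 8P, so P = 4 and q = 10.
The new curves are qd = 34 - 4P (demand) and qs = 2P + 2 (supply).
New equilibrium: 34 - 4P = 2P + 2 ⇒ 32 = 6P ⇒ P = 16/3 ≈ 5.3333, q = 38/3 ≈ 12.6667.
ΔP = 5.3333 − 4 = +1.33.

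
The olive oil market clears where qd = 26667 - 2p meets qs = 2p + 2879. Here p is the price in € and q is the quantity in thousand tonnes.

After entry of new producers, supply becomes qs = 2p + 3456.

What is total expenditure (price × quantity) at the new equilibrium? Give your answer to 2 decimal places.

Solve the original market: 26667 - 2p = 2p + 2879, hence p = 5947 and q = 14773.
The shock moves the curves to qd = 26667 - 2p and qs = 2p + 3456.
Equate the new curves: 26667 - 2p = 2p + 3456, giving 23211 = 4p, p = 5802.75, q = 15061.5.
New expenditure = 5802.75 × 15061.5 = 87398119.13.

87398119.13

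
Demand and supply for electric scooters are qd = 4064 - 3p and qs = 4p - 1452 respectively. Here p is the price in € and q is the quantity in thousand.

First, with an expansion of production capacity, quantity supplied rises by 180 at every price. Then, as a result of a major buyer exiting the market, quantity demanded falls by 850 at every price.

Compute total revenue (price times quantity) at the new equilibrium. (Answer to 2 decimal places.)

827621.22

Before the shock: 4064 - 3p = 4p - 1452 ⇒ 5516 = 7p ⇒ p = 788, q = 1700.
The new curves are qd = 3214 - 3p (demand) and qs = 4p - 1272 (supply).
Equate the new curves: 3214 - 3p = 4p - 1272, giving 4486 = 7p, p = 4486/7 ≈ 640.8571, q = 9040/7 ≈ 1291.4286.
New expenditure = 640.8571 × 1291.4286 = 827621.22.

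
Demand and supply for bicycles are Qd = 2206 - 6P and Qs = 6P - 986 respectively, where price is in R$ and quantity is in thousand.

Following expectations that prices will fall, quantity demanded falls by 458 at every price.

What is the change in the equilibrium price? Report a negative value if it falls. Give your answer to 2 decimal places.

Solve the original market: 2206 - 6P = 6P - 986, hence P = 266 and Q = 610.
With the change applied: demand Qd = 1748 - 6P, supply Qs = 6P - 986.
New equilibrium: 1748 - 6P = 6P - 986 ⇒ 2734 = 12P ⇒ P = 1367/6 ≈ 227.8333, Q = 381.
ΔP = 227.8333 − 266 = -38.17.

-38.17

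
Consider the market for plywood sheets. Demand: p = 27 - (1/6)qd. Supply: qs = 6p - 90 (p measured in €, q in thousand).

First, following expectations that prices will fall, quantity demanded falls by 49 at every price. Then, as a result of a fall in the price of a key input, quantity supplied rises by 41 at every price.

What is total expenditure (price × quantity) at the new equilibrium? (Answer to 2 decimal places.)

Before the shock: 162 - 6p = 6p - 90 ⇒ 252 = 12p ⇒ p = 21, q = 36.
After the shift, demand is qd = 113 - 6p and supply is qs = 6p - 49.
Setting them equal: 113 - 6p = 6p - 49 → 162 = 12p, so p = 13.5 and q = 32.
New expenditure = 13.5 × 32 = 432.00.

432.00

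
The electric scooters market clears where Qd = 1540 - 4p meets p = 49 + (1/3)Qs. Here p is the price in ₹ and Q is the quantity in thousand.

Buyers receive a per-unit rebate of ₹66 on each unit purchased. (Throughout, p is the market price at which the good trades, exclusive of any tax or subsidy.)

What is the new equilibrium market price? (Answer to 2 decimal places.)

278.71

Original equilibrium: 1540 - 4p = 3p - 147 gives 1687 = 7p, so p = 241 and Q = 576.
Since buyers' out-of-pocket price is the market price minus the rebate, the effective demand curve becomes Qd = 1804 - 4p.
Clearing the new market: 1804 - 4p = 3p - 147, so p = 1951/7 ≈ 278.7143 and Q = 4824/7 ≈ 689.1429.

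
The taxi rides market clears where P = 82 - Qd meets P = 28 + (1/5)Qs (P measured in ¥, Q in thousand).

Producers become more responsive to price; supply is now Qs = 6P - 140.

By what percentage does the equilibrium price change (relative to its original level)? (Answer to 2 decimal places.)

-14.29

Before the shock: 82 - P = 5P - 140 ⇒ 222 = 6P ⇒ P = 37, Q = 45.
The shock moves the curves to Qd = 82 - P and Qs = 6P - 140.
Equate the new curves: 82 - P = 6P - 140, giving 222 = 7P, P = 222/7 ≈ 31.7143, Q = 352/7 ≈ 50.2857.
%ΔP = (31.7143 − 37) / 37 × 100 = -14.29%.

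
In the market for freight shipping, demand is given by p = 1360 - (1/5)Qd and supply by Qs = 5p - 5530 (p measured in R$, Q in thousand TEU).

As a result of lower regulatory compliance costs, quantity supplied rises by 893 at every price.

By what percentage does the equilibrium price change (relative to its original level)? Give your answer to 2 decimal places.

Solve the original market: 6800 - 5p = 5p - 5530, hence p = 1233 and Q = 635.
The new curves are Qd = 6800 - 5p (demand) and Qs = 5p - 4637 (supply).
New equilibrium: 6800 - 5p = 5p - 4637 ⇒ 11437 = 10p ⇒ p = 1143.7, Q = 1081.5.
%Δp = (1143.7 − 1233) / 1233 × 100 = -7.24%.

-7.24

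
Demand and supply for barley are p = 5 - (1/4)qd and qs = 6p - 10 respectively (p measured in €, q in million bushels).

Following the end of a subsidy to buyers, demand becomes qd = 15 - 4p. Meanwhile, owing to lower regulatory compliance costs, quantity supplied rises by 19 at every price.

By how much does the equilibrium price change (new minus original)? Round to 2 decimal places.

-2.40

Before the shock: 20 - 4p = 6p - 10 ⇒ 30 = 10p ⇒ p = 3, q = 8.
The shock moves the curves to qd = 15 - 4p and qs = 6p + 9.
Clearing the new market: 15 - 4p = 6p + 9, so p = 0.6 and q = 12.6.
Δp = 0.6 − 3 = -2.40.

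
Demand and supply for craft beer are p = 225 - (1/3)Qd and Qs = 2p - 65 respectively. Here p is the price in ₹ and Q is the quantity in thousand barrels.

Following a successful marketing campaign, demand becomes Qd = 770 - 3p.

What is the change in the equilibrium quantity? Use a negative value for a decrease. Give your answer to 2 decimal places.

Solve the original market: 675 - 3p = 2p - 65, hence p = 148 and Q = 231.
The new curves are Qd = 770 - 3p (demand) and Qs = 2p - 65 (supply).
Equate the new curves: 770 - 3p = 2p - 65, giving 835 = 5p, p = 167, Q = 269.
ΔQ = 269 − 231 = +38.00.

+38.00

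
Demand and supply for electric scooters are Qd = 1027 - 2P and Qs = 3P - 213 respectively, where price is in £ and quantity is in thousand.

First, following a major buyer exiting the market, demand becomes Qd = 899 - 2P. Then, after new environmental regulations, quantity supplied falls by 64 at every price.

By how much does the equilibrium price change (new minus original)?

-12.8

Solve the original market: 1027 - 2P = 3P - 213, hence P = 248 and Q = 531.
After the shift, demand is Qd = 899 - 2P and supply is Qs = 3P - 277.
Equate the new curves: 899 - 2P = 3P - 277, giving 1176 = 5P, P = 235.2, Q = 428.6.
ΔP = 235.2 − 248 = -12.8.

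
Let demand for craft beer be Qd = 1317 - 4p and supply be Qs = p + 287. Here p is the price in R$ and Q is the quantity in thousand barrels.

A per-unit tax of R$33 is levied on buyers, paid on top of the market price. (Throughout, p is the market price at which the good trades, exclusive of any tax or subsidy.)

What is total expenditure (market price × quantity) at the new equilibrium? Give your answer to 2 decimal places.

83801.36

Solve the original market: 1317 - 4p = p + 287, hence p = 206 and Q = 493.
Since buyers pay the price plus the tax, the effective demand curve becomes Qd = 1185 - 4p.
Equate the new curves: 1185 - 4p = p + 287, giving 898 = 5p, p = 179.6, Q = 466.6.
New expenditure = 179.6 × 466.6 = 83801.36.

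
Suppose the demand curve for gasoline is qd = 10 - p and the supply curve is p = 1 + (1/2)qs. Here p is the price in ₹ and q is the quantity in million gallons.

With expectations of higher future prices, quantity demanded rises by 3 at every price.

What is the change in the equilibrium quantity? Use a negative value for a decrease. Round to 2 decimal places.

+2.00

Original equilibrium: 10 - p = 2p - 2 gives 12 = 3p, so p = 4 and q = 6.
With the change applied: demand qd = 13 - p, supply qs = 2p - 2.
New equilibrium: 13 - p = 2p - 2 ⇒ 15 = 3p ⇒ p = 5, q = 8.
Δq = 8 − 6 = +2.00.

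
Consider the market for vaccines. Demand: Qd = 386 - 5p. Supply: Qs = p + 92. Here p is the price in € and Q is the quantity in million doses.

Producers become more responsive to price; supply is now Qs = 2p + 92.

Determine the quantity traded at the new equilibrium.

Before the shock: 386 - 5p = p + 92 ⇒ 294 = 6p ⇒ p = 49, Q = 141.
With the change applied: demand Qd = 386 - 5p, supply Qs = 2p + 92.
Setting them equal: 386 - 5p = 2p + 92 → 294 = 7p, so p = 42 and Q = 176.

176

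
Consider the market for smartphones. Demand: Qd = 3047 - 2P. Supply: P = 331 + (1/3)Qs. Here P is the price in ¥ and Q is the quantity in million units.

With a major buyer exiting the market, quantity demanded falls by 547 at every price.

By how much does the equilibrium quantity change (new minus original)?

-328.2

Original equilibrium: 3047 - 2P = 3P - 993 gives 4040 = 5P, so P = 808 and Q = 1431.
With the change applied: demand Qd = 2500 - 2P, supply Qs = 3P - 993.
New equilibrium: 2500 - 2P = 3P - 993 ⇒ 3493 = 5P ⇒ P = 698.6, Q = 1102.8.
ΔQ = 1102.8 − 1431 = -328.2.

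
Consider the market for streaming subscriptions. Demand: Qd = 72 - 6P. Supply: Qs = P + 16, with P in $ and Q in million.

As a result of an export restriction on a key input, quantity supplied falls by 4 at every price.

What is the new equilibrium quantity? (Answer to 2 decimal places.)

20.57

Solve the original market: 72 - 6P = P + 16, hence P = 8 and Q = 24.
After the shift, demand is Qd = 72 - 6P and supply is Qs = P + 12.
Equate the new curves: 72 - 6P = P + 12, giving 60 = 7P, P = 60/7 ≈ 8.5714, Q = 144/7 ≈ 20.5714.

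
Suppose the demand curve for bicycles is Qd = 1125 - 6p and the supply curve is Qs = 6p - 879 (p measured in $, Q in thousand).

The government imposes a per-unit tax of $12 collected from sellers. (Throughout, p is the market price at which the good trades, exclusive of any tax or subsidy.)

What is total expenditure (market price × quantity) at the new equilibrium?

15051

Initially, 1125 - 6p = 6p - 879, so 2004 = 12p and p = 167, Q = 123.
Since sellers keep the price net of the tax, the effective supply curve becomes Qs = 6p - 951.
Clearing the new market: 1125 - 6p = 6p - 951, so p = 173 and Q = 87.
New expenditure = 173 × 87 = 15051.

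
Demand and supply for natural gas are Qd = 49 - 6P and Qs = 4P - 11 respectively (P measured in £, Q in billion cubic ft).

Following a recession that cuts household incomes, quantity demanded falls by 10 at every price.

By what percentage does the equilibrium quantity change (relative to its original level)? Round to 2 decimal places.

Original equilibrium: 49 - 6P = 4P - 11 gives 60 = 10P, so P = 6 and Q = 13.
The new curves are Qd = 39 - 6P (demand) and Qs = 4P - 11 (supply).
Equate the new curves: 39 - 6P = 4P - 11, giving 50 = 10P, P = 5, Q = 9.
%ΔQ = (9 − 13) / 13 × 100 = -30.77%.

-30.77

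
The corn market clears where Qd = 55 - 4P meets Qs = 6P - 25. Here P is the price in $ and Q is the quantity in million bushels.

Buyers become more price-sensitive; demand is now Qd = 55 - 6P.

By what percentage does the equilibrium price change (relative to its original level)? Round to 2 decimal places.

-16.67

Initially, 55 - 4P = 6P - 25, so 80 = 10P and P = 8, Q = 23.
The shock moves the curves to Qd = 55 - 6P and Qs = 6P - 25.
New equilibrium: 55 - 6P = 6P - 25 ⇒ 80 = 12P ⇒ P = 20/3 ≈ 6.6667, Q = 15.
%ΔP = (6.6667 − 8) / 8 × 100 = -16.67%.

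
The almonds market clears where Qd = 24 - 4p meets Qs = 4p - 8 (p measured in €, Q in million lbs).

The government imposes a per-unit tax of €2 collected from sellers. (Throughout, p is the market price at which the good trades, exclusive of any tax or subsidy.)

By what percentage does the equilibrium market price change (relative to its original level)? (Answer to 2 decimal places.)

+25.00

Solve the original market: 24 - 4p = 4p - 8, hence p = 4 and Q = 8.
Since sellers keep the price net of the tax, the effective supply curve becomes Qs = 4p - 16.
Setting them equal: 24 - 4p = 4p - 16 → 40 = 8p, so p = 5 and Q = 4.
%Δp = (5 − 4) / 4 × 100 = +25.00%.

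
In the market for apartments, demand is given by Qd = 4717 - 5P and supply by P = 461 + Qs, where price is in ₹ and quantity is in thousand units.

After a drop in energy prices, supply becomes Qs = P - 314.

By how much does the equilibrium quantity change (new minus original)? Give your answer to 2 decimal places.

+122.50

Before the shock: 4717 - 5P = P - 461 ⇒ 5178 = 6P ⇒ P = 863, Q = 402.
After the shift, demand is Qd = 4717 - 5P and supply is Qs = P - 314.
New equilibrium: 4717 - 5P = P - 314 ⇒ 5031 = 6P ⇒ P = 838.5, Q = 524.5.
ΔQ = 524.5 − 402 = +122.50.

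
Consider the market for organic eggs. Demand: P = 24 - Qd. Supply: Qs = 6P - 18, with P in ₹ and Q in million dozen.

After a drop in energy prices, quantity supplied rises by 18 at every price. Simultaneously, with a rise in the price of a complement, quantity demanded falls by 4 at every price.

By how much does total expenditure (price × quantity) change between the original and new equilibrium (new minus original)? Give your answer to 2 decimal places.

Solve the original market: 24 - P = 6P - 18, hence P = 6 and Q = 18.
The shock moves the curves to Qd = 20 - P and Qs = 6P.
Equate the new curves: 20 - P = 6P, giving 20 = 7P, P = 20/7 ≈ 2.8571, Q = 120/7 ≈ 17.1429.
Expenditure moves from 6×18 = 108 to 2.8571×17.1429 = 48.9796; change = -59.02.

-59.02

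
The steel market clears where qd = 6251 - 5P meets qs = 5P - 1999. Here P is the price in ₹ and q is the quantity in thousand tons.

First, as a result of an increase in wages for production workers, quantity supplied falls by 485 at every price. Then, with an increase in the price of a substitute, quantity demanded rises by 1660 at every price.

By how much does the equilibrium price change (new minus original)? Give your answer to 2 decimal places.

Original equilibrium: 6251 - 5P = 5P - 1999 gives 8250 = 10P, so P = 825 and q = 2126.
With the change applied: demand qd = 7911 - 5P, supply qs = 5P - 2484.
Equate the new curves: 7911 - 5P = 5P - 2484, giving 10395 = 10P, P = 1039.5, q = 2713.5.
ΔP = 1039.5 − 825 = +214.50.

+214.50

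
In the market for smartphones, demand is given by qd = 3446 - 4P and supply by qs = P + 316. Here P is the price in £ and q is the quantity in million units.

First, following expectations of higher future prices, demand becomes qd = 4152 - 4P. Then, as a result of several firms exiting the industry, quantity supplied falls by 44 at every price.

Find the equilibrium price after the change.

Initially, 3446 - 4P = P + 316, so 3130 = 5P and P = 626, q = 942.
The shock moves the curves to qd = 4152 - 4P and qs = P + 272.
Equate the new curves: 4152 - 4P = P + 272, giving 3880 = 5P, P = 776, q = 1048.

776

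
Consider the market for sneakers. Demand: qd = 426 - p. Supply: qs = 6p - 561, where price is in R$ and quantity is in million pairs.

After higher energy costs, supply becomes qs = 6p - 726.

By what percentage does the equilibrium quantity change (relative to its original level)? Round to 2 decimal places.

Original equilibrium: 426 - p = 6p - 561 gives 987 = 7p, so p = 141 and q = 285.
With the change applied: demand qd = 426 - p, supply qs = 6p - 726.
Setting them equal: 426 - p = 6p - 726 → 1152 = 7p, so p = 1152/7 ≈ 164.5714 and q = 1830/7 ≈ 261.4286.
%Δq = (261.4286 − 285) / 285 × 100 = -8.27%.

-8.27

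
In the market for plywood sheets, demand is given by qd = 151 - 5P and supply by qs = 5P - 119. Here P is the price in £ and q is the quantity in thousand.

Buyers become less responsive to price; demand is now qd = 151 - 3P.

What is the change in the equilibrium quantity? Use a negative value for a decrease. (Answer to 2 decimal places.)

Initially, 151 - 5P = 5P - 119, so 270 = 10P and P = 27, q = 16.
After the shift, demand is qd = 151 - 3P and supply is qs = 5P - 119.
Equate the new curves: 151 - 3P = 5P - 119, giving 270 = 8P, P = 33.75, q = 49.75.
Δq = 49.75 − 16 = +33.75.

+33.75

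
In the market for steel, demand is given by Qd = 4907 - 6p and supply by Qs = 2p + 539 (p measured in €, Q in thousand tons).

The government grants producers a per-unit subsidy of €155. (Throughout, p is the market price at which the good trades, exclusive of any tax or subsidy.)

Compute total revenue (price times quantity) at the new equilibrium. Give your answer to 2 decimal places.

Original equilibrium: 4907 - 6p = 2p + 539 gives 4368 = 8p, so p = 546 and Q = 1631.
Since sellers receive the price plus the subsidy, the effective supply curve becomes Qs = 2p + 849.
Equate the new curves: 4907 - 6p = 2p + 849, giving 4058 = 8p, p = 507.25, Q = 1863.5.
New expenditure = 507.25 × 1863.5 = 945260.38.

945260.38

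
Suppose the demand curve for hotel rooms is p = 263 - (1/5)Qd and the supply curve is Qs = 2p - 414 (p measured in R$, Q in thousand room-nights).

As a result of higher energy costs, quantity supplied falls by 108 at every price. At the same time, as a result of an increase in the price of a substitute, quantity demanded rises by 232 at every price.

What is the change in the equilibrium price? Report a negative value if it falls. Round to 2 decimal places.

+48.57

Before the shock: 1315 - 5p = 2p - 414 ⇒ 1729 = 7p ⇒ p = 247, Q = 80.
The shock moves the curves to Qd = 1547 - 5p and Qs = 2p - 522.
Setting them equal: 1547 - 5p = 2p - 522 → 2069 = 7p, so p = 2069/7 ≈ 295.5714 and Q = 484/7 ≈ 69.1429.
Δp = 295.5714 − 247 = +48.57.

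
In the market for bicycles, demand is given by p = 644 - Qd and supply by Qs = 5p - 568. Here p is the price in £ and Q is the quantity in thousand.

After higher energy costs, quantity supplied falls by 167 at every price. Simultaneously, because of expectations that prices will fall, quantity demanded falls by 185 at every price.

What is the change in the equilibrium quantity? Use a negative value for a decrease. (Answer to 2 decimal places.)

Original equilibrium: 644 - p = 5p - 568 gives 1212 = 6p, so p = 202 and Q = 442.
With the change applied: demand Qd = 459 - p, supply Qs = 5p - 735.
Clearing the new market: 459 - p = 5p - 735, so p = 199 and Q = 260.
ΔQ = 260 − 442 = -182.00.

-182.00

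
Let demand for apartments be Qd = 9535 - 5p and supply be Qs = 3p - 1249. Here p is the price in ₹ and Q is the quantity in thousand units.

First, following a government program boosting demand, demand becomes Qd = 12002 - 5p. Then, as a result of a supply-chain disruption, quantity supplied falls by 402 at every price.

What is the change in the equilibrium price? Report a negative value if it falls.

Before the shock: 9535 - 5p = 3p - 1249 ⇒ 10784 = 8p ⇒ p = 1348, Q = 2795.
The new curves are Qd = 12002 - 5p (demand) and Qs = 3p - 1651 (supply).
Setting them equal: 12002 - 5p = 3p - 1651 → 13653 = 8p, so p = 1706.625 and Q = 3468.875.
Δp = 1706.625 − 1348 = +358.625.

+358.625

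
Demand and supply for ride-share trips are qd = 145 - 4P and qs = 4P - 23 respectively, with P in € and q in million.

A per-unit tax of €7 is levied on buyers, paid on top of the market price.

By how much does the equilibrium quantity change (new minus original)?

Solve the original market: 145 - 4P = 4P - 23, hence P = 21 and q = 61.
Since buyers pay the price plus the tax, the effective demand curve becomes qd = 117 - 4P.
Setting them equal: 117 - 4P = 4P - 23 → 140 = 8P, so P = 17.5 and q = 47.
Δq = 47 − 61 = -14.

-14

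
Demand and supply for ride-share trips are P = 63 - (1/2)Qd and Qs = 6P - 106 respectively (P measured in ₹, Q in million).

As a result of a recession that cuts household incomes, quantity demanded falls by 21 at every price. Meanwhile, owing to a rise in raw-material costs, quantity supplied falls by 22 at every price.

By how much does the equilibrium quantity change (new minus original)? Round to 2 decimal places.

Solve the original market: 126 - 2P = 6P - 106, hence P = 29 and Q = 68.
With the change applied: demand Qd = 105 - 2P, supply Qs = 6P - 128.
Clearing the new market: 105 - 2P = 6P - 128, so P = 29.125 and Q = 46.75.
ΔQ = 46.75 − 68 = -21.25.

-21.25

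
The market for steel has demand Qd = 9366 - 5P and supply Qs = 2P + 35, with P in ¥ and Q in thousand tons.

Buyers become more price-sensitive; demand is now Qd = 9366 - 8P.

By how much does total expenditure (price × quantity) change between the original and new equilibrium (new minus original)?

-1826423.28

Solve the original market: 9366 - 5P = 2P + 35, hence P = 1333 and Q = 2701.
After the shift, demand is Qd = 9366 - 8P and supply is Qs = 2P + 35.
Clearing the new market: 9366 - 8P = 2P + 35, so P = 933.1 and Q = 1901.2.
Expenditure moves from 1333×2701 = 3600433 to 933.1×1901.2 = 1774009.72; change = -1826423.28.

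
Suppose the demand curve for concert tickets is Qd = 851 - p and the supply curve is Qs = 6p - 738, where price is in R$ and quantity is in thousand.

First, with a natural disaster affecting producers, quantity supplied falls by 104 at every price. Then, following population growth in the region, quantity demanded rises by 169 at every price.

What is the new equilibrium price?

266

Initially, 851 - p = 6p - 738, so 1589 = 7p and p = 227, Q = 624.
The new curves are Qd = 1020 - p (demand) and Qs = 6p - 842 (supply).
Setting them equal: 1020 - p = 6p - 842 → 1862 = 7p, so p = 266 and Q = 754.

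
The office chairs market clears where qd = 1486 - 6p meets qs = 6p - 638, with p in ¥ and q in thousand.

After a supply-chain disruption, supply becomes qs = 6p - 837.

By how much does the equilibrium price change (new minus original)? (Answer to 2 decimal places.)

Before the shock: 1486 - 6p = 6p - 638 ⇒ 2124 = 12p ⇒ p = 177, q = 424.
After the shift, demand is qd = 1486 - 6p and supply is qs = 6p - 837.
Clearing the new market: 1486 - 6p = 6p - 837, so p = 2323/12 ≈ 193.5833 and q = 324.5.
Δp = 193.5833 − 177 = +16.58.

+16.58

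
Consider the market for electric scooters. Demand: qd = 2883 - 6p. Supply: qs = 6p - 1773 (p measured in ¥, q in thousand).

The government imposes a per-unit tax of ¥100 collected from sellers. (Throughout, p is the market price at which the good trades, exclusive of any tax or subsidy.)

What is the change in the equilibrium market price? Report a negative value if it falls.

Initially, 2883 - 6p = 6p - 1773, so 4656 = 12p and p = 388, q = 555.
Since sellers keep the price net of the tax, the effective supply curve becomes qs = 6p - 2373.
New equilibrium: 2883 - 6p = 6p - 2373 ⇒ 5256 = 12p ⇒ p = 438, q = 255.
Δp = 438 − 388 = +50.

+50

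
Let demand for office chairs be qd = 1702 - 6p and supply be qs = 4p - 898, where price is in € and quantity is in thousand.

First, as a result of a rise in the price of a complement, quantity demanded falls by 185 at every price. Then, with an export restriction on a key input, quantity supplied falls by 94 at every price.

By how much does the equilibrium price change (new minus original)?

-9.1

Solve the original market: 1702 - 6p = 4p - 898, hence p = 260 and q = 142.
With the change applied: demand qd = 1517 - 6p, supply qs = 4p - 992.
Clearing the new market: 1517 - 6p = 4p - 992, so p = 250.9 and q = 11.6.
Δp = 250.9 − 260 = -9.1.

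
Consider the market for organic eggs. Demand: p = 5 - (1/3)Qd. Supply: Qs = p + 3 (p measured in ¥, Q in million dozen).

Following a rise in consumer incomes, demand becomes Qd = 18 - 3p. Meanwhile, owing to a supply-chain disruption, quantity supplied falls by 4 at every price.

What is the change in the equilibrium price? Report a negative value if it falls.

Solve the original market: 15 - 3p = p + 3, hence p = 3 and Q = 6.
After the shift, demand is Qd = 18 - 3p and supply is Qs = p - 1.
Equate the new curves: 18 - 3p = p - 1, giving 19 = 4p, p = 4.75, Q = 3.75.
Δp = 4.75 − 3 = +1.75.

+1.75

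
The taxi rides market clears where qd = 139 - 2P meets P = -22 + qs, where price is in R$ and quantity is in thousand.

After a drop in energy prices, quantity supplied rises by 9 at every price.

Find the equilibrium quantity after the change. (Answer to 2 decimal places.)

Initially, 139 - 2P = P + 22, so 117 = 3P and P = 39, q = 61.
The shock moves the curves to qd = 139 - 2P and qs = P + 31.
Setting them equal: 139 - 2P = P + 31 → 108 = 3P, so P = 36 and q = 67.

67.00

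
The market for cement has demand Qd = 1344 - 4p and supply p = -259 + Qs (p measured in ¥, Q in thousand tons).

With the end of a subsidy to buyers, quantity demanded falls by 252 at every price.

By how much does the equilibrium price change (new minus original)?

-50.4

Initially, 1344 - 4p = p + 259, so 1085 = 5p and p = 217, Q = 476.
After the shift, demand is Qd = 1092 - 4p and supply is Qs = p + 259.
Equate the new curves: 1092 - 4p = p + 259, giving 833 = 5p, p = 166.6, Q = 425.6.
Δp = 166.6 − 217 = -50.4.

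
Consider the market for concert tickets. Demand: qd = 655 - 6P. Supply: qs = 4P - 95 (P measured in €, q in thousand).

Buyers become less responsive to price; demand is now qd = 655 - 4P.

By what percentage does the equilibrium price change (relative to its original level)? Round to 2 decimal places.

+25.00

Initially, 655 - 6P = 4P - 95, so 750 = 10P and P = 75, q = 205.
After the shift, demand is qd = 655 - 4P and supply is qs = 4P - 95.
Clearing the new market: 655 - 4P = 4P - 95, so P = 93.75 and q = 280.
%ΔP = (93.75 − 75) / 75 × 100 = +25.00%.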